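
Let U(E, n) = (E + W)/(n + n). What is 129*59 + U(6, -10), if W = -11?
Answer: 30445/4 ≈ 7611.3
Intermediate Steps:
U(E, n) = (-11 + E)/(2*n) (U(E, n) = (E - 11)/(n + n) = (-11 + E)/((2*n)) = (-11 + E)*(1/(2*n)) = (-11 + E)/(2*n))
129*59 + U(6, -10) = 129*59 + (½)*(-11 + 6)/(-10) = 7611 + (½)*(-⅒)*(-5) = 7611 + ¼ = 30445/4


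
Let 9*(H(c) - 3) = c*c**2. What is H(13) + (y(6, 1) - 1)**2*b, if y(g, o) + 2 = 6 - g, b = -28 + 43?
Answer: 3439/9 ≈ 382.11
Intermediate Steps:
b = 15
H(c) = 3 + c**3/9 (H(c) = 3 + (c*c**2)/9 = 3 + c**3/9)
y(g, o) = 4 - g (y(g, o) = -2 + (6 - g) = 4 - g)
H(13) + (y(6, 1) - 1)**2*b = (3 + (1/9)*13**3) + ((4 - 1*6) - 1)**2*15 = (3 + (1/9)*2197) + ((4 - 6) - 1)**2*15 = (3 + 2197/9) + (-2 - 1)**2*15 = 2224/9 + (-3)**2*15 = 2224/9 + 9*15 = 2224/9 + 135 = 3439/9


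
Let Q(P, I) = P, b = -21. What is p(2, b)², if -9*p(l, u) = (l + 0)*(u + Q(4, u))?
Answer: 1156/81 ≈ 14.272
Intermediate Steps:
p(l, u) = -l*(4 + u)/9 (p(l, u) = -(l + 0)*(u + 4)/9 = -l*(4 + u)/9)
p(2, b)² = (-⅑*2*(4 - 21))² = (-⅑*2*(-17))² = (34/9)² = 1156/81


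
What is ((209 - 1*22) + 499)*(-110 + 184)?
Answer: 50764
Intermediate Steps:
((209 - 1*22) + 499)*(-110 + 184) = ((209 - 22) + 499)*74 = (187 + 499)*74 = 686*74 = 50764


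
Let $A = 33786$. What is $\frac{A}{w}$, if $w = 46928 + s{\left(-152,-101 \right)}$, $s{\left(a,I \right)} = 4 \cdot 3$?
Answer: $\frac{16893}{23470} \approx 0.71977$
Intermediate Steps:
$s{\left(a,I \right)} = 12$
$w = 46940$ ($w = 46928 + 12 = 46940$)
$\frac{A}{w} = \frac{33786}{46940} = 33786 \cdot \frac{1}{46940} = \frac{16893}{23470}$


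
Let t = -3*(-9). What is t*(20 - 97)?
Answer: -2079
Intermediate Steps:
t = 27
t*(20 - 97) = 27*(20 - 97) = 27*(-77) = -2079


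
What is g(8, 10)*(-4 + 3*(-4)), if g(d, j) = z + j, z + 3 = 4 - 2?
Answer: -144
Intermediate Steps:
z = -1 (z = -3 + (4 - 2) = -3 + 2 = -1)
g(d, j) = -1 + j
g(8, 10)*(-4 + 3*(-4)) = (-1 + 10)*(-4 + 3*(-4)) = 9*(-4 - 12) = 9*(-16) = -144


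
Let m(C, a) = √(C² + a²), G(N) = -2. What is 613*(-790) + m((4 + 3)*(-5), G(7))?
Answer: -484270 + √1229 ≈ -4.8424e+5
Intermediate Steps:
613*(-790) + m((4 + 3)*(-5), G(7)) = 613*(-790) + √(((4 + 3)*(-5))² + (-2)²) = -484270 + √((7*(-5))² + 4) = -484270 + √((-35)² + 4) = -484270 + √(1225 + 4) = -484270 + √1229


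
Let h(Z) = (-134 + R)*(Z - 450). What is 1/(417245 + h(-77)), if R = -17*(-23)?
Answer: 1/281806 ≈ 3.5485e-6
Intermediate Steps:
R = 391
h(Z) = -115650 + 257*Z (h(Z) = (-134 + 391)*(Z - 450) = 257*(-450 + Z) = -115650 + 257*Z)
1/(417245 + h(-77)) = 1/(417245 + (-115650 + 257*(-77))) = 1/(417245 + (-115650 - 19789)) = 1/(417245 - 135439) = 1/281806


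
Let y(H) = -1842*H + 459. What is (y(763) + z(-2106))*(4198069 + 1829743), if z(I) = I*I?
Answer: 18265771285188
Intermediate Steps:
z(I) = I²
y(H) = 459 - 1842*H
(y(763) + z(-2106))*(4198069 + 1829743) = ((459 - 1842*763) + (-2106)²)*(4198069 + 1829743) = ((459 - 1405446) + 4435236)*6027812 = (-1404987 + 4435236)*6027812 = 3030249*6027812 = 18265771285188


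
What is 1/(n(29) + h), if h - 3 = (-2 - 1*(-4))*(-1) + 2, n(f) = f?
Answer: 1/32 ≈ 0.031250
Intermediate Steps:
h = 3 (h = 3 + ((-2 - 1*(-4))*(-1) + 2) = 3 + ((-2 + 4)*(-1) + 2) = 3 + (2*(-1) + 2) = 3 + (-2 + 2) = 3 + 0 = 3)
1/(n(29) + h) = 1/(29 + 3) = 1/32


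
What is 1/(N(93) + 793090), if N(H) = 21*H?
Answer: 1/795043 ≈ 1.2578e-6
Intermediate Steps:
1/(N(93) + 793090) = 1/(21*93 + 793090) = 1/(1953 + 793090) = 1/795043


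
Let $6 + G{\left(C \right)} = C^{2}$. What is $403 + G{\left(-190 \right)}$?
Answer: $36497$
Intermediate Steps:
$G{\left(C \right)} = -6 + C^{2}$
$403 + G{\left(-190 \right)} = 403 - \left(6 - \left(-190\right)^{2}\right) = 403 + \left(-6 + 36100\right) = 403 + 36094 = 36497$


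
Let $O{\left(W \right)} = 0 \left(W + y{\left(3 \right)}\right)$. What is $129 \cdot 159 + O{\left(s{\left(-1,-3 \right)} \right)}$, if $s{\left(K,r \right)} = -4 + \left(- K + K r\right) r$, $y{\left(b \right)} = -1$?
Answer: $20511$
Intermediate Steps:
$s{\left(K,r \right)} = -4 + r \left(- K + K r\right)$
$O{\left(W \right)} = 0$ ($O{\left(W \right)} = 0 \left(W - 1\right) = 0 \left(-1 + W\right) = 0$)
$129 \cdot 159 + O{\left(s{\left(-1,-3 \right)} \right)} = 129 \cdot 159 + 0 = 20511 + 0 = 20511$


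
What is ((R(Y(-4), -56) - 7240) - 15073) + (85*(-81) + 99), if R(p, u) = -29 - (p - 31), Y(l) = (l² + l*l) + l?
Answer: -29125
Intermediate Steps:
Y(l) = l + 2*l² (Y(l) = (l² + l²) + l = 2*l² + l = l + 2*l²)
R(p, u) = 2 - p (R(p, u) = -29 - (-31 + p) = -29 + (31 - p) = 2 - p)
((R(Y(-4), -56) - 7240) - 15073) + (85*(-81) + 99) = (((2 - (-4)*(1 + 2*(-4))) - 7240) - 15073) + (85*(-81) + 99) = (((2 - (-4)*(1 - 8)) - 7240) - 15073) + (-6885 + 99) = (((2 - (-4)*(-7)) - 7240) - 15073) - 6786 = (((2 - 1*28) - 7240) - 15073) - 6786 = (((2 - 28) - 7240) - 15073) - 6786 = ((-26 - 7240) - 15073) - 6786 = (-7266 - 15073) - 6786 = -22339 - 6786 = -29125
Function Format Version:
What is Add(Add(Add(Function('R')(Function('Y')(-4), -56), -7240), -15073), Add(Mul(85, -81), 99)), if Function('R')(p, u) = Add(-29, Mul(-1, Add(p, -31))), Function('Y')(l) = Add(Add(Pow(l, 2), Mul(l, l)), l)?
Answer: -29125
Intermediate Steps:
Function('Y')(l) = Add(l, Mul(2, Pow(l, 2))) (Function('Y')(l) = Add(Add(Pow(l, 2), Pow(l, 2)), l) = Add(Mul(2, Pow(l, 2)), l) = Add(l, Mul(2, Pow(l, 2))))
Function('R')(p, u) = Add(2, Mul(-1, p)) (Function('R')(p, u) = Add(-29, Mul(-1, Add(-31, p))) = Add(-29, Add(31, Mul(-1, p))) = Add(2, Mul(-1, p)))
Add(Add(Add(Function('R')(Function('Y')(-4), -56), -7240), -15073), Add(Mul(85, -81), 99)) = Add(Add(Add(Add(2, Mul(-1, Mul(-4, Add(1, Mul(2, -4))))), -7240), -15073), Add(Mul(85, -81), 99)) = Add(Add(Add(Add(2, Mul(-1, Mul(-4, Add(1, -8)))), -7240), -15073), Add(-6885, 99)) = Add(Add(Add(Add(2, Mul(-1, Mul(-4, -7))), -7240), -15073), -6786) = Add(Add(Add(Add(2, Mul(-1, 28)), -7240), -15073), -6786) = Add(Add(Add(Add(2, -28), -7240), -15073), -6786) = Add(Add(Add(-26, -7240), -15073), -6786) = Add(Add(-7266, -15073), -6786) = Add(-22339, -6786) = -29125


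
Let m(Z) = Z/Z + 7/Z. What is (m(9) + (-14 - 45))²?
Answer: 265225/81 ≈ 3274.4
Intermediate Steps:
m(Z) = 1 + 7/Z
(m(9) + (-14 - 45))² = ((7 + 9)/9 + (-14 - 45))² = ((⅑)*16 - 59)² = (16/9 - 59)² = (-515/9)² = 265225/81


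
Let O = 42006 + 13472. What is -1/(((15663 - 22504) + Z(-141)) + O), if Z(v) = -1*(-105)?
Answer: -1/48742 ≈ -2.0516e-5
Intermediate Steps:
Z(v) = 105
O = 55478
-1/(((15663 - 22504) + Z(-141)) + O) = -1/(((15663 - 22504) + 105) + 55478) = -1/((-6841 + 105) + 55478) = -1/(-6736 + 55478) = -1/48742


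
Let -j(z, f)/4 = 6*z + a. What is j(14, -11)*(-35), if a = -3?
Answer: 11340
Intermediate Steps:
j(z, f) = 12 - 24*z (j(z, f) = -4*(6*z - 3) = -4*(-3 + 6*z) = 12 - 24*z)
j(14, -11)*(-35) = (12 - 24*14)*(-35) = (12 - 336)*(-35) = -324*(-35) = 11340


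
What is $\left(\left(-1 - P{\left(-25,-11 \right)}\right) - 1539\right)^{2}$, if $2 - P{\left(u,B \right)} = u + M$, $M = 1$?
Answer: $2452356$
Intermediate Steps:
$P{\left(u,B \right)} = 1 - u$ ($P{\left(u,B \right)} = 2 - \left(u + 1\right) = 2 - \left(1 + u\right) = 1 - u$)
$\left(\left(-1 - P{\left(-25,-11 \right)}\right) - 1539\right)^{2} = \left(\left(-1 - \left(1 - -25\right)\right) - 1539\right)^{2} = \left(\left(-1 - \left(1 + 25\right)\right) - 1539\right)^{2} = \left(\left(-1 - 26\right) - 1539\right)^{2} = \left(-27 - 1539\right)^{2} = \left(-1566\right)^{2} = 2452356$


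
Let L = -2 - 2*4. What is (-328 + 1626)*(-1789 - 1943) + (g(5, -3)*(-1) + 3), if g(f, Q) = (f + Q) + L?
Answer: -4844125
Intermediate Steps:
L = -10 (L = -2 - 8 = -10)
g(f, Q) = -10 + Q + f (g(f, Q) = (f + Q) - 10 = (Q + f) - 10 = -10 + Q + f)
(-328 + 1626)*(-1789 - 1943) + (g(5, -3)*(-1) + 3) = (-328 + 1626)*(-1789 - 1943) + ((-10 - 3 + 5)*(-1) + 3) = 1298*(-3732) + (-8*(-1) + 3) = -4844136 + (8 + 3) = -4844136 + 11 = -4844125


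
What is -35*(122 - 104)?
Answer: -630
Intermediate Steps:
-35*(122 - 104) = -35*18 = -630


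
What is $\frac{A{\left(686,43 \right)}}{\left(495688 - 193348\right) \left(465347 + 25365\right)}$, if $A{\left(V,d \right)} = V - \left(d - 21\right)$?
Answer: $\frac{83}{18545233260} \approx 4.4755 \cdot 10^{-9}$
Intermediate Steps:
$A{\left(V,d \right)} = 21 + V - d$ ($A{\left(V,d \right)} = V - \left(-21 + d\right) = 21 + V - d$)
$\frac{A{\left(686,43 \right)}}{\left(495688 - 193348\right) \left(465347 + 25365\right)} = \frac{21 + 686 - 43}{\left(495688 - 193348\right) \left(465347 + 25365\right)} = \frac{21 + 686 - 43}{302340 \cdot 490712} = \frac{664}{148361866080} = 664 \cdot \frac{1}{148361866080} = \frac{83}{18545233260}$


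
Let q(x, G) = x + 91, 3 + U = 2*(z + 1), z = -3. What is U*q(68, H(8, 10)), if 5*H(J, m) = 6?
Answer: -1113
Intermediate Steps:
H(J, m) = 6/5 (H(J, m) = (1/5)*6 = 6/5)
U = -7 (U = -3 + 2*(-3 + 1) = -3 + 2*(-2) = -3 - 4 = -7)
q(x, G) = 91 + x
U*q(68, H(8, 10)) = -7*(91 + 68) = -7*159 = -1113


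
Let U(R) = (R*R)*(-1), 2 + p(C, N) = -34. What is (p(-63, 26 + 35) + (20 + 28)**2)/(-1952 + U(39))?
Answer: -2268/3473 ≈ -0.65304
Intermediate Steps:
p(C, N) = -36 (p(C, N) = -2 - 34 = -36)
U(R) = -R**2 (U(R) = R**2*(-1) = -R**2)
(p(-63, 26 + 35) + (20 + 28)**2)/(-1952 + U(39)) = (-36 + (20 + 28)**2)/(-1952 - 1*39**2) = (-36 + 48**2)/(-1952 - 1*1521) = (-36 + 2304)/(-1952 - 1521) = 2268/(-3473) = 2268*(-1/3473) = -2268/3473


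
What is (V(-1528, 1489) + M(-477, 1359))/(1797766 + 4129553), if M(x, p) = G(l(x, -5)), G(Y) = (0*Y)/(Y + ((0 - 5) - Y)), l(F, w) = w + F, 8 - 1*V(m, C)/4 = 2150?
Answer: -952/658591 ≈ -0.0014455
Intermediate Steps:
V(m, C) = -8568 (V(m, C) = 32 - 4*2150 = 32 - 8600 = -8568)
l(F, w) = F + w
G(Y) = 0 (G(Y) = 0/(Y + (-5 - Y)) = 0/(-5) = 0*(-⅕) = 0)
M(x, p) = 0
(V(-1528, 1489) + M(-477, 1359))/(1797766 + 4129553) = (-8568 + 0)/(1797766 + 4129553) = -8568/5927319 = -8568*1/5927319 = -952/658591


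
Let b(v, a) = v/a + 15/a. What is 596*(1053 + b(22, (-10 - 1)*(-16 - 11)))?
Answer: 186415688/297 ≈ 6.2766e+5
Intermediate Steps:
b(v, a) = 15/a + v/a
596*(1053 + b(22, (-10 - 1)*(-16 - 11))) = 596*(1053 + (15 + 22)/(((-10 - 1)*(-16 - 11)))) = 596*(1053 + 37/(-11*(-27))) = 596*(1053 + 37/297) = 596*(312778/297) = 186415688/297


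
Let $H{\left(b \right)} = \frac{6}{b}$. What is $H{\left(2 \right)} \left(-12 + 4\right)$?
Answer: $-24$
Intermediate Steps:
$H{\left(2 \right)} \left(-12 + 4\right) = \frac{6}{2} \left(-12 + 4\right) = 6 \cdot \frac{1}{2} \left(-8\right) = 3 \left(-8\right) = -24$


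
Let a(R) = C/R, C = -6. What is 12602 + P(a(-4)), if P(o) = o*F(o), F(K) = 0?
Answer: 12602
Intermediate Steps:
a(R) = -6/R
P(o) = 0 (P(o) = o*0 = 0)
12602 + P(a(-4)) = 12602 + 0 = 12602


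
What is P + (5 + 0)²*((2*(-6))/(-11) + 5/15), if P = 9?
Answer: 1472/33 ≈ 44.606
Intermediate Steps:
P + (5 + 0)²*((2*(-6))/(-11) + 5/15) = 9 + (5 + 0)²*((2*(-6))/(-11) + 5/15) = 9 + 5²*(-12*(-1/11) + 5*(1/15)) = 9 + 25*(12/11 + ⅓) = 9 + 25*(47/33) = 9 + 1175/33 = 1472/33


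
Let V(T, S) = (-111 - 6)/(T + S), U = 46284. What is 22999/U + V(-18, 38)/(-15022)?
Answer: 8516299/17125080 ≈ 0.49730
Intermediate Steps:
V(T, S) = -117/(S + T)
22999/U + V(-18, 38)/(-15022) = 22999/46284 - 117/(38 - 18)/(-15022) = 22999*(1/46284) - 117/20*(-1/15022) = 22999/46284 - 117*1/20*(-1/15022) = 22999/46284 - 117/20*(-1/15022) = 22999/46284 + 117/300440 = 8516299/17125080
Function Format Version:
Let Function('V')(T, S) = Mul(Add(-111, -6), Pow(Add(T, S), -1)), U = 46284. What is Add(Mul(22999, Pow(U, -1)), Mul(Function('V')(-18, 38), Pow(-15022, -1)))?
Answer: Rational(8516299, 17125080) ≈ 0.49730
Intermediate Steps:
Function('V')(T, S) = Mul(-117, Pow(Add(S, T), -1))
Add(Mul(22999, Pow(U, -1)), Mul(Function('V')(-18, 38), Pow(-15022, -1))) = Add(Mul(22999, Pow(46284, -1)), Mul(Mul(-117, Pow(Add(38, -18), -1)), Pow(-15022, -1))) = Add(Mul(22999, Rational(1, 46284)), Mul(Mul(-117, Pow(20, -1)), Rational(-1, 15022))) = Add(Rational(22999, 46284), Mul(Mul(-117, Rational(1, 20)), Rational(-1, 15022))) = Add(Rational(22999, 46284), Mul(Rational(-117, 20), Rational(-1, 15022))) = Add(Rational(22999, 46284), Rational(117, 300440)) = Rational(8516299, 17125080)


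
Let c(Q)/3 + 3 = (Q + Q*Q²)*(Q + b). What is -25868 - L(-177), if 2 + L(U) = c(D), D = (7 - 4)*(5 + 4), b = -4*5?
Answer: -439767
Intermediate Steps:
b = -20
D = 27 (D = 3*9 = 27)
c(Q) = -9 + 3*(-20 + Q)*(Q + Q³) (c(Q) = -9 + 3*((Q + Q*Q²)*(Q - 20)) = -9 + 3*((Q + Q³)*(-20 + Q)) = -9 + 3*((-20 + Q)*(Q + Q³)) = -9 + 3*(-20 + Q)*(Q + Q³))
L(U) = 413899 (L(U) = -2 + (-9 - 60*27 - 60*27³ + 3*27² + 3*27⁴) = -2 + (-9 - 1620 - 60*19683 + 3*729 + 3*531441) = -2 + (-9 - 1620 - 1180980 + 2187 + 1594323) = -2 + 413901 = 413899)
-25868 - L(-177) = -25868 - 1*413899 = -25868 - 413899 = -439767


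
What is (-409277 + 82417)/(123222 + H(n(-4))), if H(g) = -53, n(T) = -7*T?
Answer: -326860/123169 ≈ -2.6538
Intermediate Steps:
(-409277 + 82417)/(123222 + H(n(-4))) = (-409277 + 82417)/(123222 - 53) = -326860/123169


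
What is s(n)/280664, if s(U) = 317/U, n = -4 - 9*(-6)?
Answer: 317/14033200 ≈ 2.2589e-5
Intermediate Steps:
n = 50 (n = -4 + 54 = 50)
s(n)/280664 = (317/50)/280664 = (317*(1/50))*(1/280664) = (317/50)*(1/280664) = 317/14033200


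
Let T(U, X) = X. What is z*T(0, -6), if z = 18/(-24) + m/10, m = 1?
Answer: 39/10 ≈ 3.9000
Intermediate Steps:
z = -13/20 (z = 18/(-24) + 1/10 = 18*(-1/24) + 1*(⅒) = -¾ + ⅒ = -13/20 ≈ -0.65000)
z*T(0, -6) = -13/20*(-6) = 39/10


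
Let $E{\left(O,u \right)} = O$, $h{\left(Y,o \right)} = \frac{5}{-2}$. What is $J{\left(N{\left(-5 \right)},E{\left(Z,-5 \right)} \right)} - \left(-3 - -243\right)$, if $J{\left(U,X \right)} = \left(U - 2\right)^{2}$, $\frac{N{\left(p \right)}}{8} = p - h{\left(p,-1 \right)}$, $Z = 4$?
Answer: $244$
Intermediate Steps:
$h{\left(Y,o \right)} = - \frac{5}{2}$ ($h{\left(Y,o \right)} = 5 \left(- \frac{1}{2}\right) = - \frac{5}{2}$)
$N{\left(p \right)} = 20 + 8 p$ ($N{\left(p \right)} = 8 \left(p - - \frac{5}{2}\right) = 8 \left(p + \frac{5}{2}\right) = 8 \left(\frac{5}{2} + p\right) = 20 + 8 p$)
$J{\left(U,X \right)} = \left(-2 + U\right)^{2}$ ($J{\left(U,X \right)} = \left(U - 2\right)^{2} = \left(-2 + U\right)^{2}$)
$J{\left(N{\left(-5 \right)},E{\left(Z,-5 \right)} \right)} - \left(-3 - -243\right) = \left(-2 + \left(20 + 8 \left(-5\right)\right)\right)^{2} - \left(-3 - -243\right) = \left(-2 + \left(20 - 40\right)\right)^{2} - \left(-3 + 243\right) = \left(-2 - 20\right)^{2} - 240 = \left(-22\right)^{2} - 240 = 484 - 240 = 244$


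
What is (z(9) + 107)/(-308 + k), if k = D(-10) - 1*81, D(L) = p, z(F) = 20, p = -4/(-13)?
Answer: -1651/5053 ≈ -0.32674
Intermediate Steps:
p = 4/13 (p = -4*(-1/13) = 4/13 ≈ 0.30769)
D(L) = 4/13
k = -1049/13 (k = 4/13 - 1*81 = 4/13 - 81 = -1049/13 ≈ -80.692)
(z(9) + 107)/(-308 + k) = (20 + 107)/(-308 - 1049/13) = 127/(-5053/13) = 127*(-13/5053) = -1651/5053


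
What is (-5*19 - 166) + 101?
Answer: -160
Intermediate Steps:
(-5*19 - 166) + 101 = (-95 - 166) + 101 = -261 + 101 = -160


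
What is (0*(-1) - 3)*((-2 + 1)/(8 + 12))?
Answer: 3/20 ≈ 0.15000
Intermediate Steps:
(0*(-1) - 3)*((-2 + 1)/(8 + 12)) = (0 - 3)*(-1/20) = -(-3)/20 = -3*(-1/20) = 3/20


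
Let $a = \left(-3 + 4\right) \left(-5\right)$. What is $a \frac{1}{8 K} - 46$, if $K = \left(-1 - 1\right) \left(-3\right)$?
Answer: $- \frac{2213}{48} \approx -46.104$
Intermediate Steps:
$K = 6$ ($K = \left(-2\right) \left(-3\right) = 6$)
$a = -5$ ($a = 1 \left(-5\right) = -5$)
$a \frac{1}{8 K} - 46 = - 5 \frac{1}{8 \cdot 6} - 46 = - 5 \cdot \frac{1}{8} \cdot \frac{1}{6} - 46 = \left(-5\right) \frac{1}{48} - 46 = - \frac{5}{48} - 46 = - \frac{2213}{48}$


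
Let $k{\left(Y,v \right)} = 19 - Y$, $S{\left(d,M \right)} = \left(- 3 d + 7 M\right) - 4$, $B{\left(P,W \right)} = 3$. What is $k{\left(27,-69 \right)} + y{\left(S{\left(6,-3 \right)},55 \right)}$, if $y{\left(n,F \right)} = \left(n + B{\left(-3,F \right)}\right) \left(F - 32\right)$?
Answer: $-928$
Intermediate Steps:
$S{\left(d,M \right)} = -4 - 3 d + 7 M$
$y{\left(n,F \right)} = \left(-32 + F\right) \left(3 + n\right)$ ($y{\left(n,F \right)} = \left(n + 3\right) \left(F - 32\right) = \left(3 + n\right) \left(-32 + F\right) = \left(-32 + F\right) \left(3 + n\right)$)
$k{\left(27,-69 \right)} + y{\left(S{\left(6,-3 \right)},55 \right)} = \left(19 - 27\right) + \left(-96 - 32 \left(-4 - 18 + 7 \left(-3\right)\right) + 3 \cdot 55 + 55 \left(-4 - 18 + 7 \left(-3\right)\right)\right) = \left(19 - 27\right) + \left(-96 - 32 \left(-4 - 18 - 21\right) + 165 + 55 \left(-4 - 18 - 21\right)\right) = -8 + \left(-96 - -1376 + 165 + 55 \left(-43\right)\right) = -8 + \left(-96 + 1376 + 165 - 2365\right) = -8 - 920 = -928$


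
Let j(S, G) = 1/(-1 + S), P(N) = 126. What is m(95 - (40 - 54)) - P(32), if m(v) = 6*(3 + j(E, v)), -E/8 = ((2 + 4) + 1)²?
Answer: -14150/131 ≈ -108.02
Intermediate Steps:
E = -392 (E = -8*((2 + 4) + 1)² = -8*(6 + 1)² = -8*7² = -8*49 = -392)
m(v) = 2356/131 (m(v) = 6*(3 + 1/(-1 - 392)) = 6*(3 + 1/(-393)) = 6*(3 - 1/393) = 6*(1178/393) = 2356/131)
m(95 - (40 - 54)) - P(32) = 2356/131 - 1*126 = 2356/131 - 126 = -14150/131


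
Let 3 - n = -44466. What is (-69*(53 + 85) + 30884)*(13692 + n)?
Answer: 1242435282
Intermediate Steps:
n = 44469 (n = 3 - 1*(-44466) = 3 + 44466 = 44469)
(-69*(53 + 85) + 30884)*(13692 + n) = (-69*(53 + 85) + 30884)*(13692 + 44469) = (-69*138 + 30884)*58161 = (-9522 + 30884)*58161 = 21362*58161 = 1242435282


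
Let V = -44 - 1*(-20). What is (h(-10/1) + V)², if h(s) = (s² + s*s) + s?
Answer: 27556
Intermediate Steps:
V = -24 (V = -44 + 20 = -24)
h(s) = s + 2*s² (h(s) = (s² + s²) + s = 2*s² + s = s + 2*s²)
(h(-10/1) + V)² = ((-10/1)*(1 + 2*(-10/1)) - 24)² = ((-10*1)*(1 + 2*(-10*1)) - 24)² = (-10*(1 + 2*(-10)) - 24)² = (-10*(1 - 20) - 24)² = (-10*(-19) - 24)² = (190 - 24)² = 166² = 27556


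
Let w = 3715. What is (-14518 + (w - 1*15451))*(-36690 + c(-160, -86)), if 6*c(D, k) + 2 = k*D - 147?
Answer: 903702061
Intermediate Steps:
c(D, k) = -149/6 + D*k/6 (c(D, k) = -⅓ + (k*D - 147)/6 = -⅓ + (D*k - 147)/6 = -⅓ + (-147 + D*k)/6 = -⅓ + (-49/2 + D*k/6) = -149/6 + D*k/6)
(-14518 + (w - 1*15451))*(-36690 + c(-160, -86)) = (-14518 + (3715 - 1*15451))*(-36690 + (-149/6 + (⅙)*(-160)*(-86))) = (-14518 + (3715 - 15451))*(-36690 + (-149/6 + 6880/3)) = (-14518 - 11736)*(-36690 + 4537/2) = -26254*(-68843/2) = 903702061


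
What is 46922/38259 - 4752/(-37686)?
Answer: 29547110/21845889 ≈ 1.3525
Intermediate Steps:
46922/38259 - 4752/(-37686) = 46922*(1/38259) - 4752*(-1/37686) = 46922/38259 + 72/571 = 29547110/21845889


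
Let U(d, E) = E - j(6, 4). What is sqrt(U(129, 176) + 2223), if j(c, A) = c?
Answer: sqrt(2393) ≈ 48.918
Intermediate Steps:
U(d, E) = -6 + E (U(d, E) = E - 1*6 = E - 6 = -6 + E)
sqrt(U(129, 176) + 2223) = sqrt((-6 + 176) + 2223) = sqrt(170 + 2223) = sqrt(2393)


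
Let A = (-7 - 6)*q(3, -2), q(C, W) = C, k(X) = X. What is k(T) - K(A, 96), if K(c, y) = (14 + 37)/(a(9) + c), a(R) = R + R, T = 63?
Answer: 458/7 ≈ 65.429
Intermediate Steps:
a(R) = 2*R
A = -39 (A = (-7 - 6)*3 = -13*3 = -39)
K(c, y) = 51/(18 + c) (K(c, y) = (14 + 37)/(2*9 + c) = 51/(18 + c))
k(T) - K(A, 96) = 63 - 51/(18 - 39) = 63 - 51/(-21) = 63 - 51*(-1)/21 = 63 - 1*(-17/7) = 63 + 17/7 = 458/7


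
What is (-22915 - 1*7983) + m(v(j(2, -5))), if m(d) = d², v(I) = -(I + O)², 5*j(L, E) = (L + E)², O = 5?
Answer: -17974914/625 ≈ -28760.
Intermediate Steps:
j(L, E) = (E + L)²/5 (j(L, E) = (L + E)²/5 = (E + L)²/5)
v(I) = -(5 + I)² (v(I) = -(I + 5)² = -(5 + I)²)
(-22915 - 1*7983) + m(v(j(2, -5))) = (-22915 - 1*7983) + (-(5 + (-5 + 2)²/5)²)² = (-22915 - 7983) + (-(5 + (⅕)*(-3)²)²)² = -30898 + (-(5 + (⅕)*9)²)² = -30898 + (-(5 + 9/5)²)² = -30898 + (-(34/5)²)² = -30898 + (-1*1156/25)² = -30898 + (-1156/25)² = -30898 + 1336336/625 = -17974914/625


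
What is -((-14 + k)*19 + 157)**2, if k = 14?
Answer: -24649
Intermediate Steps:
-((-14 + k)*19 + 157)**2 = -((-14 + 14)*19 + 157)**2 = -(0*19 + 157)**2 = -(0 + 157)**2 = -1*157**2 = -1*24649 = -24649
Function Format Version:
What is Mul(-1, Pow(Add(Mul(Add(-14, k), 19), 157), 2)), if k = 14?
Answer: -24649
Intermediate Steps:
Mul(-1, Pow(Add(Mul(Add(-14, k), 19), 157), 2)) = Mul(-1, Pow(Add(Mul(Add(-14, 14), 19), 157), 2)) = Mul(-1, Pow(Add(Mul(0, 19), 157), 2)) = Mul(-1, Pow(Add(0, 157), 2)) = Mul(-1, Pow(157, 2)) = Mul(-1, 24649) = -24649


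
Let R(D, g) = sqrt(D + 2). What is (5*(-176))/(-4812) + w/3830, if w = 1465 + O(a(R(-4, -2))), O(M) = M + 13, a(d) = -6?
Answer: 1306708/2303745 ≈ 0.56721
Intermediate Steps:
R(D, g) = sqrt(2 + D)
O(M) = 13 + M
w = 1472 (w = 1465 + (13 - 6) = 1465 + 7 = 1472)
(5*(-176))/(-4812) + w/3830 = (5*(-176))/(-4812) + 1472/3830 = -880*(-1/4812) + 1472*(1/3830) = 220/1203 + 736/1915 = 1306708/2303745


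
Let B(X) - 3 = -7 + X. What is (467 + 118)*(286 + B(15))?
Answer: 173745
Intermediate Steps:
B(X) = -4 + X (B(X) = 3 + (-7 + X) = -4 + X)
(467 + 118)*(286 + B(15)) = (467 + 118)*(286 + (-4 + 15)) = 585*(286 + 11) = 585*297 = 173745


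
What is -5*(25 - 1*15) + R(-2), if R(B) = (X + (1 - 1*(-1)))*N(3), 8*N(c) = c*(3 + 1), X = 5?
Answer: -79/2 ≈ -39.500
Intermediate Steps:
N(c) = c/2 (N(c) = (c*(3 + 1))/8 = (c*4)/8 = (4*c)/8 = c/2)
R(B) = 21/2 (R(B) = (5 + (1 - 1*(-1)))*((1/2)*3) = (5 + (1 + 1))*(3/2) = (5 + 2)*(3/2) = 7*(3/2) = 21/2)
-5*(25 - 1*15) + R(-2) = -5*(25 - 1*15) + 21/2 = -5*(25 - 15) + 21/2 = -5*10 + 21/2 = -50 + 21/2 = -79/2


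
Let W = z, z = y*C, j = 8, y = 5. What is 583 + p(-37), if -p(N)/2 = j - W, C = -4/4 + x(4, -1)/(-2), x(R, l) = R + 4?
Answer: 517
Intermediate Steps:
x(R, l) = 4 + R
C = -5 (C = -4/4 + (4 + 4)/(-2) = -4*¼ + 8*(-½) = -1 - 4 = -5)
z = -25 (z = 5*(-5) = -25)
W = -25
p(N) = -66 (p(N) = -2*(8 - 1*(-25)) = -2*(8 + 25) = -2*33 = -66)
583 + p(-37) = 583 - 66 = 517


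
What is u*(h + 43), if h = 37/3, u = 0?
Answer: 0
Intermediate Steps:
h = 37/3 (h = 37*(⅓) = 37/3 ≈ 12.333)
u*(h + 43) = 0*(37/3 + 43) = 0*(166/3) = 0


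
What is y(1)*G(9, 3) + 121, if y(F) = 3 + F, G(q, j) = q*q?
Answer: 445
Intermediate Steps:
G(q, j) = q**2
y(1)*G(9, 3) + 121 = (3 + 1)*9**2 + 121 = 4*81 + 121 = 324 + 121 = 445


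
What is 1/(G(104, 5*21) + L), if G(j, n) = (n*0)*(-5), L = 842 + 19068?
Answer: 1/19910 ≈ 5.0226e-5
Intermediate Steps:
L = 19910
G(j, n) = 0 (G(j, n) = 0*(-5) = 0)
1/(G(104, 5*21) + L) = 1/(0 + 19910) = 1/19910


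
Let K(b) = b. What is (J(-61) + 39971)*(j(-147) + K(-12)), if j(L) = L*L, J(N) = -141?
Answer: 860208510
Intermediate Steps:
j(L) = L²
(J(-61) + 39971)*(j(-147) + K(-12)) = (-141 + 39971)*((-147)² - 12) = 39830*(21609 - 12) = 39830*21597 = 860208510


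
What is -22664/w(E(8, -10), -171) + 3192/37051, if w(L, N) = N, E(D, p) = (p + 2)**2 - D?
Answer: 120038528/905103 ≈ 132.62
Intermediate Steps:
E(D, p) = (2 + p)**2 - D
-22664/w(E(8, -10), -171) + 3192/37051 = -22664/(-171) + 3192/37051 = -22664*(-1/171) + 3192*(1/37051) = 22664/171 + 456/5293 = 120038528/905103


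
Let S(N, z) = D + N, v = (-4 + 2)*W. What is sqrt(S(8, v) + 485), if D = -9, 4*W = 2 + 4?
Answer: 22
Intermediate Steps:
W = 3/2 (W = (2 + 4)/4 = (1/4)*6 = 3/2 ≈ 1.5000)
v = -3 (v = (-4 + 2)*(3/2) = -2*3/2 = -3)
S(N, z) = -9 + N
sqrt(S(8, v) + 485) = sqrt((-9 + 8) + 485) = sqrt(-1 + 485) = sqrt(484) = 22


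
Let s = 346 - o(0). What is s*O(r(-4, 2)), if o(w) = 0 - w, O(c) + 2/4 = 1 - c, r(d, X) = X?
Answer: -519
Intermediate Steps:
O(c) = 1/2 - c (O(c) = -1/2 + (1 - c) = 1/2 - c)
o(w) = -w
s = 346 (s = 346 - (-1)*0 = 346 - 1*0 = 346 + 0 = 346)
s*O(r(-4, 2)) = 346*(1/2 - 1*2) = 346*(1/2 - 2) = 346*(-3/2) = -519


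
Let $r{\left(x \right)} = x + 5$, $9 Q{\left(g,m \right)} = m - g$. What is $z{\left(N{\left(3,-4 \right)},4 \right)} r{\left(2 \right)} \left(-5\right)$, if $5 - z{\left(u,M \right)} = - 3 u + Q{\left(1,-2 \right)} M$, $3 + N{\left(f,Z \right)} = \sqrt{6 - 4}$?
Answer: $\frac{280}{3} - 105 \sqrt{2} \approx -55.159$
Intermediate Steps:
$Q{\left(g,m \right)} = - \frac{g}{9} + \frac{m}{9}$ ($Q{\left(g,m \right)} = \frac{m - g}{9} = - \frac{g}{9} + \frac{m}{9}$)
$N{\left(f,Z \right)} = -3 + \sqrt{2}$ ($N{\left(f,Z \right)} = -3 + \sqrt{6 - 4} = -3 + \sqrt{2}$)
$z{\left(u,M \right)} = 5 + 3 u + \frac{M}{3}$ ($z{\left(u,M \right)} = 5 - \left(- 3 u + \left(\left(- \frac{1}{9}\right) 1 + \frac{1}{9} \left(-2\right)\right) M\right) = 5 - \left(- 3 u + \left(- \frac{1}{9} - \frac{2}{9}\right) M\right) = 5 - \left(- 3 u - \frac{M}{3}\right) = 5 + \left(3 u + \frac{M}{3}\right) = 5 + 3 u + \frac{M}{3}$)
$r{\left(x \right)} = 5 + x$
$z{\left(N{\left(3,-4 \right)},4 \right)} r{\left(2 \right)} \left(-5\right) = \left(5 + 3 \left(-3 + \sqrt{2}\right) + \frac{1}{3} \cdot 4\right) \left(5 + 2\right) \left(-5\right) = \left(5 - \left(9 - 3 \sqrt{2}\right) + \frac{4}{3}\right) 7 \left(-5\right) = \left(- \frac{8}{3} + 3 \sqrt{2}\right) 7 \left(-5\right) = \left(- \frac{56}{3} + 21 \sqrt{2}\right) \left(-5\right) = \frac{280}{3} - 105 \sqrt{2}$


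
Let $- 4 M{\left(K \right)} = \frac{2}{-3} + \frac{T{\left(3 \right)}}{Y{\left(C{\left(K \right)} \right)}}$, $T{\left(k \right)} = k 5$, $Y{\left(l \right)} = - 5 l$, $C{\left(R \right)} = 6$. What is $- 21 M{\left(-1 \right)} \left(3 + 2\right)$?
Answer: $- \frac{245}{8} \approx -30.625$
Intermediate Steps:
$T{\left(k \right)} = 5 k$
$M{\left(K \right)} = \frac{7}{24}$ ($M{\left(K \right)} = - \frac{\frac{2}{-3} + \frac{5 \cdot 3}{\left(-5\right) 6}}{4} = - \frac{2 \left(- \frac{1}{3}\right) + \frac{15}{-30}}{4} = - \frac{- \frac{2}{3} + 15 \left(- \frac{1}{30}\right)}{4} = - \frac{- \frac{2}{3} - \frac{1}{2}}{4} = \left(- \frac{1}{4}\right) \left(- \frac{7}{6}\right) = \frac{7}{24}$)
$- 21 M{\left(-1 \right)} \left(3 + 2\right) = \left(-21\right) \frac{7}{24} \left(3 + 2\right) = \left(- \frac{49}{8}\right) 5 = - \frac{245}{8}$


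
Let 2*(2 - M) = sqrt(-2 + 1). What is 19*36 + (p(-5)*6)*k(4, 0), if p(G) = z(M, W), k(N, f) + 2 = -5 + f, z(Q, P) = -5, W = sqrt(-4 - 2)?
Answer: 894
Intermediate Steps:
W = I*sqrt(6) (W = sqrt(-6) = I*sqrt(6) ≈ 2.4495*I)
M = 2 - I/2 (M = 2 - sqrt(-2 + 1)/2 = 2 - I/2 ≈ 2.0 - 0.5*I)
k(N, f) = -7 + f (k(N, f) = -2 + (-5 + f) = -7 + f)
p(G) = -5
19*36 + (p(-5)*6)*k(4, 0) = 19*36 + (-5*6)*(-7 + 0) = 684 - 30*(-7) = 684 + 210 = 894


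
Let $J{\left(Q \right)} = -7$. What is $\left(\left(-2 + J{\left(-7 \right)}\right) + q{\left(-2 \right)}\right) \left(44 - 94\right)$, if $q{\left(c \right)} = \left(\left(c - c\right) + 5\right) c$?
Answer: $950$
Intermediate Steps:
$q{\left(c \right)} = 5 c$ ($q{\left(c \right)} = \left(0 + 5\right) c = 5 c$)
$\left(\left(-2 + J{\left(-7 \right)}\right) + q{\left(-2 \right)}\right) \left(44 - 94\right) = \left(\left(-2 - 7\right) + 5 \left(-2\right)\right) \left(44 - 94\right) = \left(-9 - 10\right) \left(-50\right) = \left(-19\right) \left(-50\right) = 950$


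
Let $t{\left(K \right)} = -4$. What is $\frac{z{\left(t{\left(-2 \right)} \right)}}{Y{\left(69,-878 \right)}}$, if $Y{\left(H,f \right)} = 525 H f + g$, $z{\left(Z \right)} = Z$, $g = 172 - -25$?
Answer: $\frac{4}{31805353} \approx 1.2576 \cdot 10^{-7}$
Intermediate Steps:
$g = 197$ ($g = 172 + 25 = 197$)
$Y{\left(H,f \right)} = 197 + 525 H f$ ($Y{\left(H,f \right)} = 525 H f + 197 = 197 + 525 H f$)
$\frac{z{\left(t{\left(-2 \right)} \right)}}{Y{\left(69,-878 \right)}} = - \frac{4}{197 + 525 \cdot 69 \left(-878\right)} = - \frac{4}{197 - 31805550} = - \frac{4}{-31805353} = \left(-4\right) \left(- \frac{1}{31805353}\right) = \frac{4}{31805353}$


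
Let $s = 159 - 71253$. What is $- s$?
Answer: $71094$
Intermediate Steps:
$s = -71094$ ($s = 159 - 71253 = -71094$)
$- s = \left(-1\right) \left(-71094\right) = 71094$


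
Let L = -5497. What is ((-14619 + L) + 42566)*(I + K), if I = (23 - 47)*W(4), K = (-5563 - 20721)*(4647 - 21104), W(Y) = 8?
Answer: 9710873130200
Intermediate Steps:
K = 432555788 (K = -26284*(-16457) = 432555788)
I = -192 (I = (23 - 47)*8 = -24*8 = -192)
((-14619 + L) + 42566)*(I + K) = ((-14619 - 5497) + 42566)*(-192 + 432555788) = (-20116 + 42566)*432555596 = 22450*432555596 = 9710873130200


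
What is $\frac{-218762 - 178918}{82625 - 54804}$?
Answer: $- \frac{397680}{27821} \approx -14.294$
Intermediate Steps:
$\frac{-218762 - 178918}{82625 - 54804} = - \frac{397680}{27821}$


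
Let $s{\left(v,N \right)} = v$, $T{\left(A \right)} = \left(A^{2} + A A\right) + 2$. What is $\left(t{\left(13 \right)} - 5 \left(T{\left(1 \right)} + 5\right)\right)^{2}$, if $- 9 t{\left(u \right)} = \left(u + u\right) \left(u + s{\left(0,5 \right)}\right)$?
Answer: $\frac{552049}{81} \approx 6815.4$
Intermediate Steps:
$T{\left(A \right)} = 2 + 2 A^{2}$ ($T{\left(A \right)} = \left(A^{2} + A^{2}\right) + 2 = 2 A^{2} + 2 = 2 + 2 A^{2}$)
$t{\left(u \right)} = - \frac{2 u^{2}}{9}$ ($t{\left(u \right)} = - \frac{\left(u + u\right) \left(u + 0\right)}{9} = - \frac{2 u u}{9} = - \frac{2 u^{2}}{9}$)
$\left(t{\left(13 \right)} - 5 \left(T{\left(1 \right)} + 5\right)\right)^{2} = \left(- \frac{2 \cdot 13^{2}}{9} - 5 \left(\left(2 + 2 \cdot 1^{2}\right) + 5\right)\right)^{2} = \left(\left(- \frac{2}{9}\right) 169 - 5 \left(\left(2 + 2 \cdot 1\right) + 5\right)\right)^{2} = \left(- \frac{338}{9} - 5 \left(\left(2 + 2\right) + 5\right)\right)^{2} = \left(- \frac{338}{9} - 5 \left(4 + 5\right)\right)^{2} = \left(- \frac{338}{9} - 45\right)^{2} = \left(- \frac{743}{9}\right)^{2} = \frac{552049}{81}$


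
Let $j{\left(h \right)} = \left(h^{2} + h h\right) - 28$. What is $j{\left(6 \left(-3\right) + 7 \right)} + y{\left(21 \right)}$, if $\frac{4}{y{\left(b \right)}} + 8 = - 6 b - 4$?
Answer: $\frac{14764}{69} \approx 213.97$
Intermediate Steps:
$j{\left(h \right)} = -28 + 2 h^{2}$ ($j{\left(h \right)} = \left(h^{2} + h^{2}\right) - 28 = 2 h^{2} - 28 = -28 + 2 h^{2}$)
$y{\left(b \right)} = \frac{4}{-12 - 6 b}$ ($y{\left(b \right)} = \frac{4}{-8 - \left(4 + 6 b\right)} = \frac{4}{-12 - 6 b}$)
$j{\left(6 \left(-3\right) + 7 \right)} + y{\left(21 \right)} = \left(-28 + 2 \left(6 \left(-3\right) + 7\right)^{2}\right) - \frac{2}{6 + 3 \cdot 21} = \left(-28 + 2 \left(-18 + 7\right)^{2}\right) - \frac{2}{6 + 63} = \left(-28 + 2 \left(-11\right)^{2}\right) - \frac{2}{69} = \left(-28 + 2 \cdot 121\right) - \frac{2}{69} = \left(-28 + 242\right) - \frac{2}{69} = 214 - \frac{2}{69} = \frac{14764}{69}$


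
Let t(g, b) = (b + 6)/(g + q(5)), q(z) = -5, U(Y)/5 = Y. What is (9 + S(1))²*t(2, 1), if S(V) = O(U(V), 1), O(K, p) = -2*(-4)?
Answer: -2023/3 ≈ -674.33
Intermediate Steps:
U(Y) = 5*Y
O(K, p) = 8
S(V) = 8
t(g, b) = (6 + b)/(-5 + g) (t(g, b) = (b + 6)/(g - 5) = (6 + b)/(-5 + g))
(9 + S(1))²*t(2, 1) = (9 + 8)²*((6 + 1)/(-5 + 2)) = 17²*(7/(-3)) = 289*(-⅓*7) = 289*(-7/3) = -2023/3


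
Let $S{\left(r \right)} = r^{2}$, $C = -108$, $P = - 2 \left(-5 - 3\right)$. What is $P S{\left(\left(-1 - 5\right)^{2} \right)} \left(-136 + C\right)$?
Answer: $-5059584$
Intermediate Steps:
$P = 16$ ($P = \left(-2\right) \left(-8\right) = 16$)
$P S{\left(\left(-1 - 5\right)^{2} \right)} \left(-136 + C\right) = 16 \left(\left(-1 - 5\right)^{2}\right)^{2} \left(-136 - 108\right) = 16 \left(\left(-6\right)^{2}\right)^{2} \left(-244\right) = 16 \cdot 36^{2} \left(-244\right) = 16 \cdot 1296 \left(-244\right) = 20736 \left(-244\right) = -5059584$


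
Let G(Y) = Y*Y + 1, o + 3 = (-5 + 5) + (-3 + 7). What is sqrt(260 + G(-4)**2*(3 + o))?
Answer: 2*sqrt(354) ≈ 37.630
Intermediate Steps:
o = 1 (o = -3 + ((-5 + 5) + (-3 + 7)) = -3 + (0 + 4) = -3 + 4 = 1)
G(Y) = 1 + Y**2 (G(Y) = Y**2 + 1 = 1 + Y**2)
sqrt(260 + G(-4)**2*(3 + o)) = sqrt(260 + (1 + (-4)**2)**2*(3 + 1)) = sqrt(260 + (1 + 16)**2*4) = sqrt(260 + 17**2*4) = sqrt(260 + 289*4) = sqrt(260 + 1156) = sqrt(1416) = 2*sqrt(354)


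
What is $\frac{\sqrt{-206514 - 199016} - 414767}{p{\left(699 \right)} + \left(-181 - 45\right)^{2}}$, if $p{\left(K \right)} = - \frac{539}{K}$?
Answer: $- \frac{289922133}{35701585} + \frac{699 i \sqrt{405530}}{35701585} \approx -8.1207 + 0.012468 i$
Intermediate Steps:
$\frac{\sqrt{-206514 - 199016} - 414767}{p{\left(699 \right)} + \left(-181 - 45\right)^{2}} = \frac{\sqrt{-206514 - 199016} - 414767}{- \frac{539}{699} + \left(-181 - 45\right)^{2}} = \frac{\sqrt{-405530} - 414767}{\left(-539\right) \frac{1}{699} + \left(-226\right)^{2}} = \frac{i \sqrt{405530} - 414767}{- \frac{539}{699} + 51076} = \frac{-414767 + i \sqrt{405530}}{\frac{35701585}{699}} = \left(-414767 + i \sqrt{405530}\right) \frac{699}{35701585} = - \frac{289922133}{35701585} + \frac{699 i \sqrt{405530}}{35701585}$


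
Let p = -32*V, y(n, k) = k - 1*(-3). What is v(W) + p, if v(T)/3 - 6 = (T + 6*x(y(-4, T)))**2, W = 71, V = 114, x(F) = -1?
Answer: 9045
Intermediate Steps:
y(n, k) = 3 + k (y(n, k) = k + 3 = 3 + k)
p = -3648 (p = -32*114 = -3648)
v(T) = 18 + 3*(-6 + T)**2 (v(T) = 18 + 3*(T + 6*(-1))**2 = 18 + 3*(T - 6)**2 = 18 + 3*(-6 + T)**2)
v(W) + p = (18 + 3*(-6 + 71)**2) - 3648 = (18 + 3*65**2) - 3648 = (18 + 3*4225) - 3648 = (18 + 12675) - 3648 = 12693 - 3648 = 9045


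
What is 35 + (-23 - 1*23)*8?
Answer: -333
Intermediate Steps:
35 + (-23 - 1*23)*8 = 35 + (-23 - 23)*8 = 35 - 46*8 = 35 - 368 = -333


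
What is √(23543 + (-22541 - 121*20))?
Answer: I*√1418 ≈ 37.656*I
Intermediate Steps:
√(23543 + (-22541 - 121*20)) = √(23543 + (-22541 - 2420)) = √(23543 - 24961) = √(-1418) = I*√1418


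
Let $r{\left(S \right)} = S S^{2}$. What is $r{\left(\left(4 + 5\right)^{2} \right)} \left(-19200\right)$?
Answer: $-10203667200$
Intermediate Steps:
$r{\left(S \right)} = S^{3}$
$r{\left(\left(4 + 5\right)^{2} \right)} \left(-19200\right) = \left(\left(4 + 5\right)^{2}\right)^{3} \left(-19200\right) = \left(9^{2}\right)^{3} \left(-19200\right) = 81^{3} \left(-19200\right) = 531441 \left(-19200\right) = -10203667200$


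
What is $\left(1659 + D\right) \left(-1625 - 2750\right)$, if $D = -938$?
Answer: $-3154375$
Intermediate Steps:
$\left(1659 + D\right) \left(-1625 - 2750\right) = \left(1659 - 938\right) \left(-1625 - 2750\right) = 721 \left(-4375\right) = -3154375$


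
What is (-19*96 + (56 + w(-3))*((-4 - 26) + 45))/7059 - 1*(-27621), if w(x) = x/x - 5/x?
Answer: 194975695/7059 ≈ 27621.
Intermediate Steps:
w(x) = 1 - 5/x
(-19*96 + (56 + w(-3))*((-4 - 26) + 45))/7059 - 1*(-27621) = (-19*96 + (56 + (-5 - 3)/(-3))*((-4 - 26) + 45))/7059 - 1*(-27621) = (-1824 + (56 - ⅓*(-8))*(-30 + 45))*(1/7059) + 27621 = (-1824 + (56 + 8/3)*15)*(1/7059) + 27621 = (-1824 + (176/3)*15)*(1/7059) + 27621 = (-1824 + 880)*(1/7059) + 27621 = -944*1/7059 + 27621 = -944/7059 + 27621 = 194975695/7059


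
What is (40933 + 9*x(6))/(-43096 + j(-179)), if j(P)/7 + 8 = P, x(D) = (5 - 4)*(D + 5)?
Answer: -41032/44405 ≈ -0.92404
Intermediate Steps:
x(D) = 5 + D (x(D) = 1*(5 + D) = 5 + D)
j(P) = -56 + 7*P
(40933 + 9*x(6))/(-43096 + j(-179)) = (40933 + 9*(5 + 6))/(-43096 + (-56 + 7*(-179))) = (40933 + 9*11)/(-43096 + (-56 - 1253)) = (40933 + 99)/(-43096 - 1309) = 41032/(-44405) = 41032*(-1/44405) = -41032/44405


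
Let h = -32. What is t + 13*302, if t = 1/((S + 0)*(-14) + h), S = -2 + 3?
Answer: 180595/46 ≈ 3926.0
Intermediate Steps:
S = 1
t = -1/46 (t = 1/((1 + 0)*(-14) - 32) = 1/(1*(-14) - 32) = 1/(-14 - 32) = 1/(-46) = -1/46 ≈ -0.021739)
t + 13*302 = -1/46 + 13*302 = -1/46 + 3926 = 180595/46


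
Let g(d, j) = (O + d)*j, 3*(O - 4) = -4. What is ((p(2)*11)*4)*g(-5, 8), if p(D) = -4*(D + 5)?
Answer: 68992/3 ≈ 22997.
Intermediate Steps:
O = 8/3 (O = 4 + (⅓)*(-4) = 4 - 4/3 = 8/3 ≈ 2.6667)
g(d, j) = j*(8/3 + d) (g(d, j) = (8/3 + d)*j = j*(8/3 + d))
p(D) = -20 - 4*D (p(D) = -4*(5 + D) = -20 - 4*D)
((p(2)*11)*4)*g(-5, 8) = (((-20 - 4*2)*11)*4)*((⅓)*8*(8 + 3*(-5))) = (((-20 - 8)*11)*4)*((⅓)*8*(8 - 15)) = (-28*11*4)*((⅓)*8*(-7)) = -308*4*(-56/3) = -1232*(-56/3) = 68992/3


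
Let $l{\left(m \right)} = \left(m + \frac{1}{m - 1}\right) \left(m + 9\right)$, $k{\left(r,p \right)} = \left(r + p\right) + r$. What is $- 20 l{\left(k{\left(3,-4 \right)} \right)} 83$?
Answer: $-54780$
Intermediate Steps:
$k{\left(r,p \right)} = p + 2 r$ ($k{\left(r,p \right)} = \left(p + r\right) + r = p + 2 r$)
$l{\left(m \right)} = \left(9 + m\right) \left(m + \frac{1}{-1 + m}\right)$ ($l{\left(m \right)} = \left(m + \frac{1}{-1 + m}\right) \left(9 + m\right) = \left(9 + m\right) \left(m + \frac{1}{-1 + m}\right)$)
$- 20 l{\left(k{\left(3,-4 \right)} \right)} 83 = - 20 \frac{9 + \left(-4 + 2 \cdot 3\right)^{3} - 8 \left(-4 + 2 \cdot 3\right) + 8 \left(-4 + 2 \cdot 3\right)^{2}}{-1 + \left(-4 + 2 \cdot 3\right)} 83 = - 20 \frac{9 + \left(-4 + 6\right)^{3} - 8 \left(-4 + 6\right) + 8 \left(-4 + 6\right)^{2}}{-1 + \left(-4 + 6\right)} 83 = - 20 \frac{9 + 2^{3} - 16 + 8 \cdot 2^{2}}{-1 + 2} \cdot 83 = - 20 \frac{9 + 8 - 16 + 8 \cdot 4}{1} \cdot 83 = - 20 \cdot 1 \left(9 + 8 - 16 + 32\right) 83 = - 20 \cdot 1 \cdot 33 \cdot 83 = \left(-20\right) 33 \cdot 83 = \left(-660\right) 83 = -54780$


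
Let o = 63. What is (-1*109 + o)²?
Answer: 2116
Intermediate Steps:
(-1*109 + o)² = (-1*109 + 63)² = (-109 + 63)² = (-46)² = 2116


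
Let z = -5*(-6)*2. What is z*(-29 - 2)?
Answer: -1860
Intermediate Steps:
z = 60 (z = 30*2 = 60)
z*(-29 - 2) = 60*(-29 - 2) = 60*(-31) = -1860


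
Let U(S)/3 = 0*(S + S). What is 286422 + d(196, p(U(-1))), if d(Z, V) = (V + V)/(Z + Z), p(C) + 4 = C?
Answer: 14034677/49 ≈ 2.8642e+5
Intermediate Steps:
U(S) = 0 (U(S) = 3*(0*(S + S)) = 3*(0*(2*S)) = 3*0 = 0)
p(C) = -4 + C
d(Z, V) = V/Z (d(Z, V) = (2*V)/((2*Z)) = (2*V)*(1/(2*Z)) = V/Z)
286422 + d(196, p(U(-1))) = 286422 + (-4 + 0)/196 = 286422 - 4*1/196 = 286422 - 1/49 = 14034677/49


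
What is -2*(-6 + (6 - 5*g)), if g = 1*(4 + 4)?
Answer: 80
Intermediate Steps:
g = 8 (g = 1*8 = 8)
-2*(-6 + (6 - 5*g)) = -2*(-6 + (6 - 5*8)) = -2*(-6 + (6 - 40)) = -2*(-6 - 34) = -2*(-40) = 80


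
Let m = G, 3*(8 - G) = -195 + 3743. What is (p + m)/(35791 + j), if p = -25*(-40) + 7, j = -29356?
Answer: -503/19305 ≈ -0.026055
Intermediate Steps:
G = -3524/3 (G = 8 - (-195 + 3743)/3 = 8 - ⅓*3548 = 8 - 3548/3 = -3524/3 ≈ -1174.7)
p = 1007 (p = 1000 + 7 = 1007)
m = -3524/3 ≈ -1174.7
(p + m)/(35791 + j) = (1007 - 3524/3)/(35791 - 29356) = -503/3/6435 = -503/3*1/6435 = -503/19305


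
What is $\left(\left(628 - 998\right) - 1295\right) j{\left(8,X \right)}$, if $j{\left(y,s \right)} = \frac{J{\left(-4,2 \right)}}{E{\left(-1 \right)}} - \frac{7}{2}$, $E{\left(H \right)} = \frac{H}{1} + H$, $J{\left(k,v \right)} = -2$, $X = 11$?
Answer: $\frac{8325}{2} \approx 4162.5$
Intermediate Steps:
$E{\left(H \right)} = 2 H$ ($E{\left(H \right)} = 1 H + H = H + H = 2 H$)
$j{\left(y,s \right)} = - \frac{5}{2}$ ($j{\left(y,s \right)} = - \frac{2}{2 \left(-1\right)} - \frac{7}{2} = - \frac{2}{-2} - \frac{7}{2} = \left(-2\right) \left(- \frac{1}{2}\right) - \frac{7}{2} = 1 - \frac{7}{2} = - \frac{5}{2}$)
$\left(\left(628 - 998\right) - 1295\right) j{\left(8,X \right)} = \left(\left(628 - 998\right) - 1295\right) \left(- \frac{5}{2}\right) = \left(-370 - 1295\right) \left(- \frac{5}{2}\right) = \left(-1665\right) \left(- \frac{5}{2}\right) = \frac{8325}{2}$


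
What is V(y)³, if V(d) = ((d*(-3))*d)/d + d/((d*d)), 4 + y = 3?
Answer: 8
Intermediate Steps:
y = -1 (y = -4 + 3 = -1)
V(d) = 1/d - 3*d (V(d) = ((-3*d)*d)/d + d/(d²) = (-3*d²)/d + d/d² = -3*d + 1/d = 1/d - 3*d)
V(y)³ = (1/(-1) - 3*(-1))³ = (-1 + 3)³ = 2³ = 8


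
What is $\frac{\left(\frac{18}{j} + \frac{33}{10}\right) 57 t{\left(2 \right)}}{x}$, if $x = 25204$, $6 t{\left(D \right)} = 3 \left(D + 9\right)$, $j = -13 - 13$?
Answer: $\frac{212553}{6553040} \approx 0.032436$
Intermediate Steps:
$j = -26$
$t{\left(D \right)} = \frac{9}{2} + \frac{D}{2}$ ($t{\left(D \right)} = \frac{3 \left(D + 9\right)}{6} = \frac{3 \left(9 + D\right)}{6} = \frac{27 + 3 D}{6} = \frac{9}{2} + \frac{D}{2}$)
$\frac{\left(\frac{18}{j} + \frac{33}{10}\right) 57 t{\left(2 \right)}}{x} = \frac{\left(\frac{18}{-26} + \frac{33}{10}\right) 57 \left(\frac{9}{2} + \frac{1}{2} \cdot 2\right)}{25204} = \left(18 \left(- \frac{1}{26}\right) + 33 \cdot \frac{1}{10}\right) 57 \left(\frac{9}{2} + 1\right) \frac{1}{25204} = \left(- \frac{9}{13} + \frac{33}{10}\right) 57 \cdot \frac{11}{2} \cdot \frac{1}{25204} = \frac{339}{130} \cdot 57 \cdot \frac{11}{2} \cdot \frac{1}{25204} = \frac{19323}{130} \cdot \frac{11}{2} \cdot \frac{1}{25204} = \frac{212553}{260} \cdot \frac{1}{25204} = \frac{212553}{6553040}$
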